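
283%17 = 11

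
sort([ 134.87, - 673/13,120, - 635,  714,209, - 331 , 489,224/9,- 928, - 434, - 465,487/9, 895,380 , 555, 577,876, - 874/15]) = [ - 928, - 635, - 465, - 434, - 331, - 874/15, - 673/13,224/9, 487/9,120, 134.87, 209,380,489,555,577, 714,876,895]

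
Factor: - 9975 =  - 3^1 * 5^2*7^1 * 19^1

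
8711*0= 0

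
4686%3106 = 1580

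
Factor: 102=2^1*3^1*17^1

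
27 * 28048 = 757296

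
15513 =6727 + 8786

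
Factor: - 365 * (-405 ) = 147825  =  3^4 * 5^2 * 73^1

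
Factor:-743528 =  - 2^3*92941^1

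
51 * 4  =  204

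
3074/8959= 3074/8959=0.34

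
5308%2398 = 512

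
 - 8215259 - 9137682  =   - 17352941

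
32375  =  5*6475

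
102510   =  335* 306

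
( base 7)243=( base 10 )129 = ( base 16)81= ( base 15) 89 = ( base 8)201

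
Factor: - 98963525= -5^2*983^1*4027^1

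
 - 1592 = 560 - 2152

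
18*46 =828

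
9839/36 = 273 + 11/36=273.31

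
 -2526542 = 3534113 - 6060655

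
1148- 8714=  - 7566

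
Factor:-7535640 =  - 2^3 * 3^1 *5^1*7^1* 8971^1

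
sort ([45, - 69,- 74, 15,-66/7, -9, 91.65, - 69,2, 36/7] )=[ - 74, - 69 ,- 69,  -  66/7,- 9, 2, 36/7, 15, 45,91.65]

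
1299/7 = 185 +4/7 = 185.57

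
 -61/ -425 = 61/425 = 0.14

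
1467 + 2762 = 4229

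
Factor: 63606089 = 63606089^1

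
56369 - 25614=30755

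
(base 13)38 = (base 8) 57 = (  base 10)47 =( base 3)1202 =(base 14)35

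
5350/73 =5350/73 = 73.29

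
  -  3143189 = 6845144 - 9988333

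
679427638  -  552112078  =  127315560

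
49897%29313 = 20584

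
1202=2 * 601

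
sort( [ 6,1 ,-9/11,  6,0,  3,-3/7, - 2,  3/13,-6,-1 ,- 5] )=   [-6 ,  -  5,-2 ,-1,-9/11, - 3/7, 0,3/13, 1,3  ,  6,6]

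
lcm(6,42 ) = 42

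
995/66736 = 995/66736 = 0.01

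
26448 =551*48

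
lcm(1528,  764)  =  1528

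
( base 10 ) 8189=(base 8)17775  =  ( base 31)8G5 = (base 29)9LB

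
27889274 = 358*77903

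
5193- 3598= 1595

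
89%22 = 1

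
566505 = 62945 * 9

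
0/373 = 0 = 0.00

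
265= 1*265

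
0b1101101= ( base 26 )45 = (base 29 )3M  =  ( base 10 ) 109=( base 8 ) 155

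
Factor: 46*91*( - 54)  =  - 226044= - 2^2*3^3*7^1*13^1*23^1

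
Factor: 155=5^1*31^1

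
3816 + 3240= 7056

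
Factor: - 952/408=- 3^(-1)*7^1 = - 7/3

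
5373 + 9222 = 14595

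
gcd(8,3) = 1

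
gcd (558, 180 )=18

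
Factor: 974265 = 3^1*  5^1*64951^1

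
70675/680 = 103+127/136 = 103.93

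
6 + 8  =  14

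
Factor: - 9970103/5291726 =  - 906373/481066 = - 2^ ( - 1 )*13^1*17^( - 1)*113^1*617^1*14149^(  -  1)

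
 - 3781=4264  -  8045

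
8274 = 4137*2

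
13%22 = 13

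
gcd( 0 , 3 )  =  3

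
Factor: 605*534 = 2^1 * 3^1*5^1*11^2  *89^1 = 323070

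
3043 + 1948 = 4991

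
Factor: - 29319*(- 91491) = 2682424629 = 3^2*29^1*337^1 *30497^1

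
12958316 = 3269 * 3964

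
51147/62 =51147/62 = 824.95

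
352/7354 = 176/3677= 0.05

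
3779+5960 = 9739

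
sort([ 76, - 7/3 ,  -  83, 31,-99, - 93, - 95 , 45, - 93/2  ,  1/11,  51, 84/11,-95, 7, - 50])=[ - 99, - 95, - 95, - 93, - 83, - 50, - 93/2, - 7/3,1/11, 7,84/11, 31,  45,51,76] 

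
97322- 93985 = 3337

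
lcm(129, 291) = 12513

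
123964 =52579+71385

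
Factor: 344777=17^2 * 1193^1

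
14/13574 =7/6787= 0.00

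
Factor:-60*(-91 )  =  5460  =  2^2*3^1 * 5^1*7^1 * 13^1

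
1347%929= 418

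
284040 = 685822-401782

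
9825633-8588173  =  1237460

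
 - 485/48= -11+43/48 = - 10.10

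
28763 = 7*4109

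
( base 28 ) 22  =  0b111010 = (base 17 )37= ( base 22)2e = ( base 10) 58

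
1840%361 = 35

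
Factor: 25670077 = 31^1* 828067^1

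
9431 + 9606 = 19037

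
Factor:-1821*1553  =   -3^1*607^1 * 1553^1= - 2828013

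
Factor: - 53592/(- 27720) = 3^( - 1)*5^( - 1)*29^1 = 29/15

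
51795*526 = 27244170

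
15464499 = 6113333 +9351166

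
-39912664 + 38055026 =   -  1857638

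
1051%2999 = 1051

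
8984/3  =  8984/3=2994.67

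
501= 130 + 371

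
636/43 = 14 +34/43 = 14.79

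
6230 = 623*10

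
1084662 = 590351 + 494311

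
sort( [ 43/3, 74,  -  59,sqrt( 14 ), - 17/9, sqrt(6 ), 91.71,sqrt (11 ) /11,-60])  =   [ - 60, - 59, - 17/9, sqrt(11) /11, sqrt( 6), sqrt(14), 43/3, 74,91.71]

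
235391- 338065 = -102674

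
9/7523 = 9/7523 =0.00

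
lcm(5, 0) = 0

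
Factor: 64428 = 2^2*3^1*7^1 * 13^1*59^1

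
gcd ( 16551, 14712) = 1839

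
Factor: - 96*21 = -2^5*3^2 * 7^1 = -  2016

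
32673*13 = 424749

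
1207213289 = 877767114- - 329446175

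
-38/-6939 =38/6939 = 0.01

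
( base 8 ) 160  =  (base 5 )422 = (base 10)112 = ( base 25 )4c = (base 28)40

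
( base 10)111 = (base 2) 1101111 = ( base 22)51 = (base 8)157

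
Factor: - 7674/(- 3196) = 2^( - 1)*3^1*17^( - 1)*47^ (-1 ) *1279^1 =3837/1598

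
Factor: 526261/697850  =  641/850 = 2^( - 1 )*5^ ( - 2)*17^ ( - 1) *641^1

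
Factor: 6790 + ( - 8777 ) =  - 1987 = - 1987^1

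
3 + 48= 51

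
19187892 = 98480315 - 79292423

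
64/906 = 32/453 = 0.07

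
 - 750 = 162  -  912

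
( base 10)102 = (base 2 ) 1100110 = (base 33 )33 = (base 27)3L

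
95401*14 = 1335614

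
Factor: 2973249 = 3^2*17^1 * 19433^1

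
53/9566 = 53/9566 = 0.01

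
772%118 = 64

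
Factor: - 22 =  - 2^1*11^1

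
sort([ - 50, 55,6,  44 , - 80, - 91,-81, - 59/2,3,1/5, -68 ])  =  [ - 91, - 81, - 80,-68, - 50,  -  59/2, 1/5,3,6,44,55]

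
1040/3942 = 520/1971 = 0.26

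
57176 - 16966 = 40210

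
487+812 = 1299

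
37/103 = 37/103 = 0.36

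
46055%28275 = 17780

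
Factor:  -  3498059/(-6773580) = 2^(-2 )*3^( - 2 ) * 5^( - 1)*11^( - 2 )*311^(-1)*677^1*5167^1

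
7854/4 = 3927/2 = 1963.50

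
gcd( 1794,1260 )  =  6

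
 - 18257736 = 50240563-68498299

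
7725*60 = 463500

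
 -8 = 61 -69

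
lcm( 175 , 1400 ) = 1400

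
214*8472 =1813008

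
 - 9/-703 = 9/703=0.01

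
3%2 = 1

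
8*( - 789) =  - 6312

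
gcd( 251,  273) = 1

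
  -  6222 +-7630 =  -13852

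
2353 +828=3181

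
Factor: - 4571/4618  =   - 2^(  -  1)*7^1*653^1*2309^(-1 )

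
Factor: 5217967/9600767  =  11^(-1)*17^ ( - 1)*73^1*51341^(-1 ) * 71479^1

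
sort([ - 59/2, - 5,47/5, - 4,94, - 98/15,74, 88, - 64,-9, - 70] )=[ - 70, - 64, - 59/2, - 9, - 98/15, - 5, -4, 47/5,74, 88 , 94 ]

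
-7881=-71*111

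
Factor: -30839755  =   - 5^1*19^1*47^1  *6907^1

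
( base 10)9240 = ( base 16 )2418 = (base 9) 13606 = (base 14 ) 3520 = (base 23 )HAH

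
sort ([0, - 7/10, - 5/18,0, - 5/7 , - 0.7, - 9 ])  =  [ - 9,  -  5/7, - 7/10,- 0.7, - 5/18, 0, 0]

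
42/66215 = 42/66215 = 0.00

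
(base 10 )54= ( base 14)3C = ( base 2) 110110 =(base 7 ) 105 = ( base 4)312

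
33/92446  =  33/92446 = 0.00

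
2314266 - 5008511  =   - 2694245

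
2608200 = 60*43470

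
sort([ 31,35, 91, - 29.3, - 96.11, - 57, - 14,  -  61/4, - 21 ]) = [-96.11,- 57, - 29.3, - 21,  -  61/4,  -  14,31,35, 91]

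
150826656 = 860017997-709191341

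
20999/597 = 35 + 104/597 = 35.17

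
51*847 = 43197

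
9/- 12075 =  - 1 + 4022/4025 = - 0.00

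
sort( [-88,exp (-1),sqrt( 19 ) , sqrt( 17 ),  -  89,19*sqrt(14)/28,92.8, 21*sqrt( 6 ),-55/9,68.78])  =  [ - 89, -88,  -  55/9,exp ( - 1),19*sqrt(14 )/28,sqrt( 17 )  ,  sqrt( 19),21*sqrt( 6),68.78,92.8] 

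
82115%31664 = 18787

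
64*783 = 50112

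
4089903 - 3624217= 465686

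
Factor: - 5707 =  - 13^1*439^1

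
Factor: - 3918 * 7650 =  - 2^2*3^3*5^2 * 17^1*653^1= -29972700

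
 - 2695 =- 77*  35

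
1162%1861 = 1162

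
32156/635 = 32156/635 = 50.64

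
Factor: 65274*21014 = 2^2*3^1*7^1*11^1*19^1*23^1*43^1 * 79^1 = 1371667836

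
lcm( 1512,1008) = 3024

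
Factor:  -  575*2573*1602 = - 2^1 * 3^2*5^2*23^1*31^1*83^1*89^1 = - 2370118950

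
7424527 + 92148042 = 99572569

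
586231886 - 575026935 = 11204951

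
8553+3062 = 11615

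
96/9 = 10+2/3 = 10.67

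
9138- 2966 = 6172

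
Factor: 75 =3^1*5^2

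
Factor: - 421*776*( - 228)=74486688 = 2^5*3^1*19^1 * 97^1 * 421^1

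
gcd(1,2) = 1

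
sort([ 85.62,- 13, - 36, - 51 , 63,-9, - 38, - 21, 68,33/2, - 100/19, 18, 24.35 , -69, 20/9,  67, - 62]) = [ - 69,- 62, - 51 ,- 38, - 36,  -  21,-13, - 9, - 100/19, 20/9,33/2,  18, 24.35 , 63,67, 68,85.62 ]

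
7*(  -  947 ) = -6629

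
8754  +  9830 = 18584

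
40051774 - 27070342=12981432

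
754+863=1617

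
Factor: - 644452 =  - 2^2*367^1*439^1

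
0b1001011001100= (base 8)11314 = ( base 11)3685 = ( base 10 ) 4812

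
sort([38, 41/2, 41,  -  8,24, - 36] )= [ - 36, - 8, 41/2, 24 , 38 , 41]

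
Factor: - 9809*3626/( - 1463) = 5081062/209 = 2^1*7^1*11^ (-1 ) * 17^1 * 19^(  -  1)*37^1*577^1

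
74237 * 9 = 668133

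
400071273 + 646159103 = 1046230376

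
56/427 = 8/61=0.13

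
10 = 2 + 8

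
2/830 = 1/415 = 0.00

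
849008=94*9032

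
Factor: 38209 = 19^1*2011^1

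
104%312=104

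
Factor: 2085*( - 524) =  - 2^2*3^1*5^1 * 131^1 * 139^1 = -  1092540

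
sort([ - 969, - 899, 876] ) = [ - 969 ,  -  899,876]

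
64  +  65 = 129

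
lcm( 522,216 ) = 6264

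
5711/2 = 5711/2= 2855.50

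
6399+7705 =14104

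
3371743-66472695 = -63100952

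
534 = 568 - 34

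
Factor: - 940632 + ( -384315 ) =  - 3^1*13^1*53^1 * 641^1 = - 1324947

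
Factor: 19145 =5^1 * 7^1 *547^1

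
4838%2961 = 1877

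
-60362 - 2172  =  - 62534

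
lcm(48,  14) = 336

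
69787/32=2180 + 27/32  =  2180.84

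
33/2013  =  1/61 = 0.02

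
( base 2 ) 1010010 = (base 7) 145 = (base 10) 82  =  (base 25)37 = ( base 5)312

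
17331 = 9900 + 7431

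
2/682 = 1/341 = 0.00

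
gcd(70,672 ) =14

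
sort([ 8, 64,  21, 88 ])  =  [8 , 21, 64,88] 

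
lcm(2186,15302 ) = 15302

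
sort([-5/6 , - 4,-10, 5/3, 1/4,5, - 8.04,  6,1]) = [ - 10, - 8.04, - 4, - 5/6 , 1/4, 1,  5/3, 5 , 6 ] 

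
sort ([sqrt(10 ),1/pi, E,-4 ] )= [ -4, 1/pi, E, sqrt( 10 ) ] 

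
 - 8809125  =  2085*( -4225 )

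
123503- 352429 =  - 228926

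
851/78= 10 + 71/78= 10.91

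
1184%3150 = 1184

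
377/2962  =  377/2962 = 0.13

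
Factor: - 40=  - 2^3*5^1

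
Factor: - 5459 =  - 53^1*103^1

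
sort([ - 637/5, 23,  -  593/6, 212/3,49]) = [-637/5, - 593/6, 23,49, 212/3]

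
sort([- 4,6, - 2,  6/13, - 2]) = [- 4, - 2,-2,6/13,6]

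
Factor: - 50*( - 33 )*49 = 80850 = 2^1*3^1*5^2*7^2*11^1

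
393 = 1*393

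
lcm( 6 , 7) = 42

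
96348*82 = 7900536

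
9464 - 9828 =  - 364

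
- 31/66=- 31/66 = - 0.47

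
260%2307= 260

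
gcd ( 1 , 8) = 1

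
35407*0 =0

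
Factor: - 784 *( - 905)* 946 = 671205920 = 2^5*5^1 * 7^2 * 11^1*43^1*  181^1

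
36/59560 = 9/14890 = 0.00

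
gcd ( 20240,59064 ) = 184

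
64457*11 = 709027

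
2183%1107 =1076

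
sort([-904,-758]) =[  -  904, - 758]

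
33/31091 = 33/31091 = 0.00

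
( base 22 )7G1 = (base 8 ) 7235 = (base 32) 3KT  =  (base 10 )3741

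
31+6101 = 6132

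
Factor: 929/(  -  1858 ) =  - 1/2  =  - 2^( - 1 ) 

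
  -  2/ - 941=2/941   =  0.00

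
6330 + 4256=10586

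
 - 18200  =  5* ( - 3640)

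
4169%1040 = 9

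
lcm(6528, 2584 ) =124032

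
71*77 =5467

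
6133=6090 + 43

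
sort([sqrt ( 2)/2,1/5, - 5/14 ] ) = [ - 5/14 , 1/5 , sqrt (2 ) /2 ] 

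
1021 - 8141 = - 7120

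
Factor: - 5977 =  - 43^1* 139^1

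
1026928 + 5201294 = 6228222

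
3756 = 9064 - 5308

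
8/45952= 1/5744 = 0.00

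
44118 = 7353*6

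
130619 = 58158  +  72461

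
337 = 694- 357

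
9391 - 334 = 9057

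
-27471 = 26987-54458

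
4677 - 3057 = 1620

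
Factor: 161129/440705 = 5^( - 1)*19^(-1)*59^1*2731^1*4639^(-1)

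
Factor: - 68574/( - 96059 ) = 2^1*3^1*11^1*1039^1*96059^( - 1 ) 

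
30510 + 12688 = 43198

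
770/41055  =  22/1173 =0.02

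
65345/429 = 152+137/429 = 152.32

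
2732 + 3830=6562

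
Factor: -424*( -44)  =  18656 = 2^5*11^1*53^1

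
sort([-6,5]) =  [ - 6,  5 ] 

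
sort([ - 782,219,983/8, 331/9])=[-782,331/9, 983/8,219 ] 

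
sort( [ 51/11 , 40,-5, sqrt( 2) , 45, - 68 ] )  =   [ - 68 , - 5, sqrt( 2 ), 51/11,40, 45]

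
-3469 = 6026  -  9495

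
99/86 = 99/86 = 1.15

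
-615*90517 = -55667955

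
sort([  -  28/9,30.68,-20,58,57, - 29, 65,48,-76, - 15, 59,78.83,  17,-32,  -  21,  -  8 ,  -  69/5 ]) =[ - 76, - 32, - 29, - 21, - 20, - 15,-69/5, - 8, - 28/9,17,30.68, 48, 57, 58,59,65, 78.83] 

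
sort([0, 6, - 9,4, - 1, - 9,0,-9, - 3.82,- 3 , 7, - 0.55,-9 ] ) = [ - 9,-9,-9,-9, -3.82,-3, - 1, - 0.55, 0, 0 , 4, 6,7]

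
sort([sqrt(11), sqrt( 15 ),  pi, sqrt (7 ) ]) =[sqrt(7),pi, sqrt( 11 ),sqrt(15)]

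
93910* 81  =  7606710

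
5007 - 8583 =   -  3576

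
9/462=3/154 = 0.02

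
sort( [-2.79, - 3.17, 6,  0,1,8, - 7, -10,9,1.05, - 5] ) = [ - 10, - 7,-5,-3.17, - 2.79,0,1,  1.05,6,8,9] 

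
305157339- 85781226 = 219376113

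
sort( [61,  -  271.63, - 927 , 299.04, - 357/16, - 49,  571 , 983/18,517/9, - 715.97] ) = [ - 927, - 715.97, - 271.63, - 49, - 357/16, 983/18 , 517/9, 61, 299.04, 571] 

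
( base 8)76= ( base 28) 26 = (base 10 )62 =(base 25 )2c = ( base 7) 116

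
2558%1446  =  1112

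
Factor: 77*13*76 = 2^2 * 7^1 * 11^1*13^1*19^1 = 76076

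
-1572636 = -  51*30836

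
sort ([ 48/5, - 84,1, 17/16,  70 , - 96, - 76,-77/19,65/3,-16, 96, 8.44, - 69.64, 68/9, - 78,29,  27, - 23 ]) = [  -  96, - 84, - 78, - 76, - 69.64,  -  23,-16, - 77/19,  1, 17/16 , 68/9,8.44,48/5, 65/3,27, 29, 70,96] 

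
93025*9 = 837225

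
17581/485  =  36 + 121/485  =  36.25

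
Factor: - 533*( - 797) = 424801=13^1* 41^1*797^1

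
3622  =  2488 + 1134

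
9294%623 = 572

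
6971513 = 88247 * 79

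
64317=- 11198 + 75515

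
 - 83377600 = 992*( - 84050) 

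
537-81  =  456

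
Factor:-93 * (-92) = 8556 = 2^2*3^1* 23^1 * 31^1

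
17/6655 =17/6655 = 0.00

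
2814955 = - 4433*( - 635) 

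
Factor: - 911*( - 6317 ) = 911^1*6317^1 = 5754787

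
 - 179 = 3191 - 3370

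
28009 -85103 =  -57094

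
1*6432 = 6432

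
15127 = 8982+6145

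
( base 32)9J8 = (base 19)1849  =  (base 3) 111111011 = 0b10011001101000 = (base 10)9832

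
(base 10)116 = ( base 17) 6e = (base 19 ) 62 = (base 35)3b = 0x74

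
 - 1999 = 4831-6830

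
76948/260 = 19237/65= 295.95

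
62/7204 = 31/3602=   0.01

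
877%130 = 97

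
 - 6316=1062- 7378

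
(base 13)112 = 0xb8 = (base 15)c4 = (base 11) 158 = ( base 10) 184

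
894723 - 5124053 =-4229330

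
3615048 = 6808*531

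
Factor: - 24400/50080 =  - 305/626 = - 2^( - 1 ) * 5^1*61^1*313^( - 1) 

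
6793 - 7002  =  -209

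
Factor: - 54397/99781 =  - 7^1 * 11^( - 1 ) * 19^1 * 47^( - 1)*193^ ( - 1 )*409^1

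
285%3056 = 285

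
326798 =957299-630501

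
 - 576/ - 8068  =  144/2017 = 0.07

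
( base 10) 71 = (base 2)1000111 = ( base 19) 3e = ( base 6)155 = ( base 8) 107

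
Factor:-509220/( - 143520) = 2^( - 3)*3^2*13^(-1 ) * 41^1 =369/104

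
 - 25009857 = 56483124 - 81492981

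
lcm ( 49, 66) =3234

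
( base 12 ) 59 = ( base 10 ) 69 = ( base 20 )39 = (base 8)105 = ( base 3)2120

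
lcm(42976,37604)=300832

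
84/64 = 1 + 5/16 = 1.31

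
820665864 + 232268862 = 1052934726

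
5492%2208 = 1076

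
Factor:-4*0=0^1 = 0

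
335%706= 335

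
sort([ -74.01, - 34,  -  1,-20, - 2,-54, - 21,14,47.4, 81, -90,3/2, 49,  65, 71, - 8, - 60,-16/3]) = [ - 90, - 74.01, - 60,-54, - 34,-21, - 20,-8, - 16/3, - 2,-1, 3/2, 14,47.4,  49, 65, 71, 81]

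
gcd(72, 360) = 72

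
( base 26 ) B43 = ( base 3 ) 101100101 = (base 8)16567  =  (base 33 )6uj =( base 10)7543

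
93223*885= 82502355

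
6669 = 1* 6669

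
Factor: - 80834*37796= -3055201864 = -2^3*11^1*13^1*859^1*3109^1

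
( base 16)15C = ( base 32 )AS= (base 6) 1340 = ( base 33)ai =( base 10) 348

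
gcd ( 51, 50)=1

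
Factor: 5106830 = 2^1 * 5^1*510683^1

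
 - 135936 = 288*(-472)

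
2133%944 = 245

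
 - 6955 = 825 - 7780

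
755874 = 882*857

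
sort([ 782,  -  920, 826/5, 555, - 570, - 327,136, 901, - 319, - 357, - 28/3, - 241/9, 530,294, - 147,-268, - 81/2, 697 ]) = [ - 920, - 570, - 357, - 327, - 319,  -  268,-147,-81/2, - 241/9,-28/3,136,826/5, 294,  530,555,697,  782, 901]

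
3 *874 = 2622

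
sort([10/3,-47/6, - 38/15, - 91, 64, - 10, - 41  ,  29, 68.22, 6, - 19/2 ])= [-91, - 41, - 10, - 19/2, - 47/6, - 38/15,10/3  ,  6,29, 64,  68.22 ]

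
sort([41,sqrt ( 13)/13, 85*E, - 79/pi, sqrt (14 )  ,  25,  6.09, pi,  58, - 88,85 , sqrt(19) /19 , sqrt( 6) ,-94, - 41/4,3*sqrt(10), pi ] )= [ - 94, - 88, -79/pi, - 41/4,sqrt (19 )/19 , sqrt( 13 )/13, sqrt(6),pi, pi,sqrt(  14 ),6.09,3*sqrt ( 10 )  ,  25,41, 58,85, 85*E]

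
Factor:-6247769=-11^1*567979^1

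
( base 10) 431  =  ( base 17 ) 186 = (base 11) 362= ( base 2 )110101111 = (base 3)120222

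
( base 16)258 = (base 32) IO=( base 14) 30c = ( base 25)o0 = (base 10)600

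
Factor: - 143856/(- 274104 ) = 2^1*3^( - 1)  *  37^1 * 47^( - 1)=74/141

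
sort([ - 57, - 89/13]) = [ - 57, - 89/13]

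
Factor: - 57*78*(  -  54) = 2^2*3^5*13^1*  19^1=240084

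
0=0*32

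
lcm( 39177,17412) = 156708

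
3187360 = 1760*1811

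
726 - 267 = 459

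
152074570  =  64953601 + 87120969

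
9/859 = 9/859 = 0.01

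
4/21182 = 2/10591 = 0.00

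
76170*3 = 228510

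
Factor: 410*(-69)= - 2^1 * 3^1*5^1*23^1*41^1 =- 28290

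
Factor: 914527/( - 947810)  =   - 2^(-1)*5^(-1)*19^1*127^1 * 379^1*94781^ (-1)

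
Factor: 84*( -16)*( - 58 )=77952 = 2^7*3^1*7^1*29^1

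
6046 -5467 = 579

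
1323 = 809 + 514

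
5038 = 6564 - 1526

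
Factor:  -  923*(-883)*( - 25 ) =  - 20375225 = -  5^2*13^1 * 71^1*883^1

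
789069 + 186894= 975963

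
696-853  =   - 157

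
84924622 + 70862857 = 155787479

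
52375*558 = 29225250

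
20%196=20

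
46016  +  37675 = 83691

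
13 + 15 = 28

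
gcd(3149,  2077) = 67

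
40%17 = 6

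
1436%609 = 218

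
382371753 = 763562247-381190494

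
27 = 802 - 775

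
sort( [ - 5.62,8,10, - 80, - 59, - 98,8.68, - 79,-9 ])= [ - 98 ,  -  80,-79, -59, - 9, - 5.62, 8,8.68,10]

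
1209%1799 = 1209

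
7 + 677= 684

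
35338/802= 17669/401 = 44.06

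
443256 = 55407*8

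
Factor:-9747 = -3^3*19^2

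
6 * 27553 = 165318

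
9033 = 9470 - 437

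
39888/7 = 39888/7 = 5698.29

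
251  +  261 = 512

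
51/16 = 3 + 3/16 = 3.19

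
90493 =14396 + 76097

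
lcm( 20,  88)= 440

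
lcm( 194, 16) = 1552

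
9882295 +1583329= 11465624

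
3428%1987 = 1441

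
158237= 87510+70727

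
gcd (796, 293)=1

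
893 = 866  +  27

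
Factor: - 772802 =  - 2^1*386401^1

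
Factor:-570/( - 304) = 2^( - 3)*3^1 *5^1 = 15/8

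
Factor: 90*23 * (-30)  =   - 2^2*3^3*5^2*23^1 = - 62100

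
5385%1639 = 468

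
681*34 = 23154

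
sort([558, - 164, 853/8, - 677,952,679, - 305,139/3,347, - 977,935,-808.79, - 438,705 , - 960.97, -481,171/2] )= [ - 977,-960.97, -808.79, - 677,-481,- 438, - 305, - 164, 139/3,171/2, 853/8,347,558,679, 705, 935,952 ] 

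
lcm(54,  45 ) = 270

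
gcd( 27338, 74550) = 2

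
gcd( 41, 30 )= 1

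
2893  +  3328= 6221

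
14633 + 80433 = 95066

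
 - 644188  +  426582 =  - 217606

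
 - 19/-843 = 19/843 =0.02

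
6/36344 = 3/18172 = 0.00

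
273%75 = 48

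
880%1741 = 880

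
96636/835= 115+611/835 =115.73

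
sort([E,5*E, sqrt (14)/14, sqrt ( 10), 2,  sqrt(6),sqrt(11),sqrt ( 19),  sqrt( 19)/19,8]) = [ sqrt(19 )/19,sqrt( 14 ) /14 , 2, sqrt( 6),E,sqrt (10), sqrt( 11), sqrt(19),  8,5*E]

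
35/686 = 5/98 = 0.05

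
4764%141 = 111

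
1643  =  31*53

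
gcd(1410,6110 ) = 470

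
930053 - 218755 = 711298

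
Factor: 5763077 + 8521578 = 14284655 =5^1 *7^1*11^2*3373^1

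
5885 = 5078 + 807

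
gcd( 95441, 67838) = 1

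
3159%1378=403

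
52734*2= 105468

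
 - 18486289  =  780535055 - 799021344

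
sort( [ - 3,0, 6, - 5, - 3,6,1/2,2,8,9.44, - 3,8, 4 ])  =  [ - 5, - 3,- 3,- 3, 0,1/2,2, 4, 6,6,8, 8,9.44] 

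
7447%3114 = 1219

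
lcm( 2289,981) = 6867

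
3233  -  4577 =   -  1344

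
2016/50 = 40 + 8/25 = 40.32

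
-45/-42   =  1 +1/14=1.07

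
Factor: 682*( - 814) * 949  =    -  526835452 = - 2^2*11^2*13^1*31^1*37^1*73^1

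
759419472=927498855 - 168079383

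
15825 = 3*5275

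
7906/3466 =3953/1733 = 2.28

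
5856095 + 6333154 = 12189249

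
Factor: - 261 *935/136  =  -2^(-3 )*3^2*5^1*11^1 * 29^1 =- 14355/8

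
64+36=100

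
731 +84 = 815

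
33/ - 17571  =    -  11/5857 = - 0.00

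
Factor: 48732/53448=31/34=2^( - 1 ) * 17^( - 1) * 31^1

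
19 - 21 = - 2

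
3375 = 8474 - 5099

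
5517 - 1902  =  3615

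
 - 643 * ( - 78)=50154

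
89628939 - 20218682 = 69410257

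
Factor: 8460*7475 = 2^2*3^2*5^3*13^1 * 23^1*47^1 = 63238500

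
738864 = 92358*8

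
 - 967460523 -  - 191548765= - 775911758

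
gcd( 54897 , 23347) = 631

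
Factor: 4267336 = 2^3*31^1 * 17207^1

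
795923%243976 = 63995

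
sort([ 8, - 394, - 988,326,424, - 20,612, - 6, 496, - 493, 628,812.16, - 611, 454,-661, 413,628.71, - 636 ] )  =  [ - 988, - 661, - 636,-611, - 493, - 394, - 20, - 6, 8,326,  413,424, 454,496,612, 628,628.71,812.16]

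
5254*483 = 2537682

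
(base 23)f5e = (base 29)9H2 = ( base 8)17600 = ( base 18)16g0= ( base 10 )8064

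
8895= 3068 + 5827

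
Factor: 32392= 2^3*4049^1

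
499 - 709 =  - 210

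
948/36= 26 +1/3 = 26.33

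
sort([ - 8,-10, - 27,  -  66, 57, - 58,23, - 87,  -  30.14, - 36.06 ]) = [-87,- 66, - 58,  -  36.06, - 30.14, -27, -10,-8,  23, 57 ] 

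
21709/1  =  21709=21709.00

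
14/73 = 14/73 = 0.19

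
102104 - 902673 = - 800569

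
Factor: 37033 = 29^1 * 1277^1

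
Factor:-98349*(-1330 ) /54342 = 3^(-1)*5^1*7^1*19^1*3019^( - 1 )*32783^1=21800695/9057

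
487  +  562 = 1049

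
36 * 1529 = 55044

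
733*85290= 62517570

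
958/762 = 1 + 98/381=1.26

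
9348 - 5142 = 4206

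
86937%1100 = 37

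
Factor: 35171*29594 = 2^1*14797^1*35171^1 = 1040850574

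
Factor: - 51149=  - 7^1 * 7307^1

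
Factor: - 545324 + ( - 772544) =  - 2^2 *571^1*577^1 =- 1317868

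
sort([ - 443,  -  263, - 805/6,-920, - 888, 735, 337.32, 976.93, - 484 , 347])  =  [ - 920, - 888, - 484 , -443,  -  263, - 805/6,337.32 , 347, 735, 976.93]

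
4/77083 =4/77083 = 0.00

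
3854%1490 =874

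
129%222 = 129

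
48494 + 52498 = 100992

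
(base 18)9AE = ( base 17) ACG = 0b110000100110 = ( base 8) 6046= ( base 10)3110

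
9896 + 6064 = 15960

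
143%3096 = 143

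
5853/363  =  1951/121 = 16.12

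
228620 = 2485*92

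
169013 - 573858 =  - 404845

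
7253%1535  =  1113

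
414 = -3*(-138)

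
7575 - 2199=5376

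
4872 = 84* 58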